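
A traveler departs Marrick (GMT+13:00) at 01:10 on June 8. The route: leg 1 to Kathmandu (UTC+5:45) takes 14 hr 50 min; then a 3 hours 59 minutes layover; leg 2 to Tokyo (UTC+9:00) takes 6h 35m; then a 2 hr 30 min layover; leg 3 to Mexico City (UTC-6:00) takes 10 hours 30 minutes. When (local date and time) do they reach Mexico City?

20:34 on Jun 8

Convert departure to UTC: 01:10 − 13:00 = 12:10 UTC on Jun 7.
Add 14 hours 50 minutes leg 1 → 03:00 UTC (Jun 8).
Add 3 hours 59 minutes layover in Kathmandu → 06:59 UTC.
Add 6 hours and 35 minutes leg 2 → 13:34 UTC.
Add 2 hours 30 minutes layover in Tokyo → 16:04 UTC.
Add 10 hours 30 minutes leg 3 → 02:34 UTC (Jun 9).
Mexico City is UTC−6:00, so local arrival = 02:34 − 6:00 = 20:34 on Jun 8.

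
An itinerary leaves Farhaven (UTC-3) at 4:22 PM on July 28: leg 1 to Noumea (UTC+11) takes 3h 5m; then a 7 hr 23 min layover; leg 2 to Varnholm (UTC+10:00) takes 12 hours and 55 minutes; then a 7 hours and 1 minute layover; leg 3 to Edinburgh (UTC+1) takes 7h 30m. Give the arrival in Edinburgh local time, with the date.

10:16 AM on July 30

Convert departure to UTC: 4:22 PM + 3:00 = 7:22 PM UTC on Jul 28.
Add 3 hours 5 minutes leg 1 → 10:27 PM UTC.
Add 7 hours and 23 minutes layover in Noumea → 5:50 AM UTC (Jul 29).
Add 12 hours and 55 minutes leg 2 → 6:45 PM UTC.
Add 7 hours and 1 minute layover in Varnholm → 1:46 AM UTC (Jul 30).
Add 7 hours 30 minutes leg 3 → 9:16 AM UTC.
Edinburgh is UTC+1:00, so local arrival = 9:16 AM + 1:00 = 10:16 AM on Jul 30.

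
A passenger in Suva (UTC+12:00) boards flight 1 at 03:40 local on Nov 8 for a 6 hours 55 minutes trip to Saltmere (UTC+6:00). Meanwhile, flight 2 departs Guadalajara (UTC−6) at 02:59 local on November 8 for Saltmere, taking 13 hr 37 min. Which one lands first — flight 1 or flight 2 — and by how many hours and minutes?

the first, by 24 hours 1 minute

Flight 1 in UTC: 03:40 − 12:00 = 15:40 on Nov 7.
+6 hours and 55 minutes → arrive 22:35 UTC on Nov 7.
Flight 2 in UTC: 02:59 + 6:00 = 08:59 on Nov 8.
+13 hours 37 minutes → arrive 22:36 UTC on Nov 8.
Flight 1 lands earlier by 24 hours 1 minute.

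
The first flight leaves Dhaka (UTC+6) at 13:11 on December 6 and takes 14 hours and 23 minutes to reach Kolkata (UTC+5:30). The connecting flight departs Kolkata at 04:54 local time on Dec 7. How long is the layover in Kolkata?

1 hour 50 minutes

Convert departure to UTC: 13:11 − 6:00 = 07:11 UTC on Dec 6.
Add 14 hours 23 minutes flight time → 21:34 UTC.
Kolkata is UTC+5:30, so local arrival = 21:34 + 5:30 = 03:04 on Dec 7.
Layover = 04:54 − 03:04 = 1 hour 50 minutes.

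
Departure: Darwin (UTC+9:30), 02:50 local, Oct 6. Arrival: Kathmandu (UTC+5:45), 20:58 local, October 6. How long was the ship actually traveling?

Departure in UTC: 02:50 − 9:30 = 17:20 on Oct 5.
Arrival in UTC: 20:58 − 5:45 = 15:13 on Oct 6.
Elapsed = 15:13 − 17:20 (+1 day) = 21 hours 53 minutes.

21 hours 53 minutes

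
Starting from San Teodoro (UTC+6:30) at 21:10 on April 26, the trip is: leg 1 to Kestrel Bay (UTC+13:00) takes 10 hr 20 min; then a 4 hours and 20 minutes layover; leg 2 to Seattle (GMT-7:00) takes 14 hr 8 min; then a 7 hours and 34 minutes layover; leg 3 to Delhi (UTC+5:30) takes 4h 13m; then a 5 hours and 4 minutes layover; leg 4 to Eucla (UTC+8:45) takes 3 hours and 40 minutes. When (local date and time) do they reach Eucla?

00:44 on April 29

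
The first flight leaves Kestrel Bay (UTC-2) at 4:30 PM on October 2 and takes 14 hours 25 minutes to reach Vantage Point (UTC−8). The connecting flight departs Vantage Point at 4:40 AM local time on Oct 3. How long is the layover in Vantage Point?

Convert departure to UTC: 4:30 PM + 2:00 = 6:30 PM UTC on Oct 2.
Add 14 hours 25 minutes flight time → 8:55 AM UTC (Oct 3).
Vantage Point is UTC−8:00, so local arrival = 8:55 AM − 8:00 = 12:55 AM on Oct 3.
Layover = 4:40 AM − 12:55 AM = 3 hours 45 minutes.

3 hours 45 minutes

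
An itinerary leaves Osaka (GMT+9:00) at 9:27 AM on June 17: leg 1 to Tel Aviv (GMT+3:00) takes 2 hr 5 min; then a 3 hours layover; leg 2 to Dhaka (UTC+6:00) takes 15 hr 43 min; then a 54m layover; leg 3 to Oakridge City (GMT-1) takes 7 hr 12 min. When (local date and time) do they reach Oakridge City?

4:21 AM on Jun 18

Convert departure to UTC: 9:27 AM − 9:00 = 12:27 AM UTC on Jun 17.
Add 2 hours and 5 minutes leg 1 → 2:32 AM UTC.
Add 3 hours layover in Tel Aviv → 5:32 AM UTC.
Add 15 hours and 43 minutes leg 2 → 9:15 PM UTC.
Add 54 minutes layover in Dhaka → 10:09 PM UTC.
Add 7 hours 12 minutes leg 3 → 5:21 AM UTC (Jun 18).
Oakridge City is UTC−1:00, so local arrival = 5:21 AM − 1:00 = 4:21 AM on Jun 18.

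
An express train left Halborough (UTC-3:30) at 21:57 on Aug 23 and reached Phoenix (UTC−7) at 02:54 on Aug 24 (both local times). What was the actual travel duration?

8 hours 27 minutes

Departure in UTC: 21:57 + 3:30 = 01:27 on Aug 24.
Arrival in UTC: 02:54 + 7:00 = 09:54 on Aug 24.
Elapsed = 09:54 − 01:27 = 8 hours 27 minutes.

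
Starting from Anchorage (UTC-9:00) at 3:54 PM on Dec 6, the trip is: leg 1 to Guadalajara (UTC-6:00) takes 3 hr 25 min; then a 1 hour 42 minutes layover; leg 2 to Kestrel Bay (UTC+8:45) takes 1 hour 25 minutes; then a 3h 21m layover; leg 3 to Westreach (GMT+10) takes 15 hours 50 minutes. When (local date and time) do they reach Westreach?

12:37 PM on December 8

Convert departure to UTC: 3:54 PM + 9:00 = 12:54 AM UTC on Dec 7.
Add 3 hours 25 minutes leg 1 → 4:19 AM UTC.
Add 1 hour 42 minutes layover in Guadalajara → 6:01 AM UTC.
Add 1 hour and 25 minutes leg 2 → 7:26 AM UTC.
Add 3 hours 21 minutes layover in Kestrel Bay → 10:47 AM UTC.
Add 15 hours and 50 minutes leg 3 → 2:37 AM UTC (Dec 8).
Westreach is UTC+10:00, so local arrival = 2:37 AM + 10:00 = 12:37 PM on Dec 8.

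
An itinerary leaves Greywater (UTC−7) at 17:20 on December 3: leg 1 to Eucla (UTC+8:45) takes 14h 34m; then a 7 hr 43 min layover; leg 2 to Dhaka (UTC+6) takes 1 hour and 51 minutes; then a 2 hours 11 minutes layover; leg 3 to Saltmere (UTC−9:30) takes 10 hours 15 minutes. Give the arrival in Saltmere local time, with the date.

Convert departure to UTC: 17:20 + 7:00 = 00:20 UTC on Dec 4.
Add 14 hours 34 minutes leg 1 → 14:54 UTC.
Add 7 hours 43 minutes layover in Eucla → 22:37 UTC.
Add 1 hour 51 minutes leg 2 → 00:28 UTC (Dec 5).
Add 2 hours and 11 minutes layover in Dhaka → 02:39 UTC.
Add 10 hours 15 minutes leg 3 → 12:54 UTC.
Saltmere is UTC−9:30, so local arrival = 12:54 − 9:30 = 03:24 on Dec 5.

03:24 on December 5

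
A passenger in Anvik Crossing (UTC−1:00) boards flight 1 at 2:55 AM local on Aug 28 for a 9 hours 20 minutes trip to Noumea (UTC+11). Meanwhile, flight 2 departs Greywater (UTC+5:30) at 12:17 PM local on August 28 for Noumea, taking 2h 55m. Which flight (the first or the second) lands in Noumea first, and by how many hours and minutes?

Flight 1 in UTC: 2:55 AM + 1:00 = 3:55 AM on Aug 28.
+9 hours 20 minutes → arrive 1:15 PM UTC on Aug 28.
Flight 2 in UTC: 12:17 PM − 5:30 = 6:47 AM on Aug 28.
+2 hours and 55 minutes → arrive 9:42 AM UTC on Aug 28.
Flight 2 lands earlier by 3 hours 33 minutes.

the second, by 3 hours 33 minutes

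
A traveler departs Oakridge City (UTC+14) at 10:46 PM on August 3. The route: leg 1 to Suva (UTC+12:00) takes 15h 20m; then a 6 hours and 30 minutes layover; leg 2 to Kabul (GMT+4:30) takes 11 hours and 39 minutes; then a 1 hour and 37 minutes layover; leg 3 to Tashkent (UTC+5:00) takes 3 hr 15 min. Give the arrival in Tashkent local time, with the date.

4:07 AM on Aug 5

Convert departure to UTC: 10:46 PM − 14:00 = 8:46 AM UTC on Aug 3.
Add 15 hours 20 minutes leg 1 → 12:06 AM UTC (Aug 4).
Add 6 hours 30 minutes layover in Suva → 6:36 AM UTC.
Add 11 hours and 39 minutes leg 2 → 6:15 PM UTC.
Add 1 hour and 37 minutes layover in Kabul → 7:52 PM UTC.
Add 3 hours and 15 minutes leg 3 → 11:07 PM UTC.
Tashkent is UTC+5:00, so local arrival = 11:07 PM + 5:00 = 4:07 AM on Aug 5.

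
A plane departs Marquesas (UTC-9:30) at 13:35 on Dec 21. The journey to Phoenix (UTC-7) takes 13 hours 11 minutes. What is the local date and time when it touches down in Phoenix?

05:16 on December 22

Phoenix is 2:30 ahead of Marquesas.
After 13 hours and 11 minutes it is 02:46 (Dec 22) in Marquesas.
Shift by the zone difference: 02:46 + 2:30 = 05:16 on Dec 22 in Phoenix.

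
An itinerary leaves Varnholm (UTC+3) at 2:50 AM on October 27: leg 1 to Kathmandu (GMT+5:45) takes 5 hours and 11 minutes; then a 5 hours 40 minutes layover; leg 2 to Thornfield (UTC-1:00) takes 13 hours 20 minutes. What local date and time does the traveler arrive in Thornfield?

11:01 PM on Oct 27

Convert departure to UTC: 2:50 AM − 3:00 = 11:50 PM UTC on Oct 26.
Add 5 hours and 11 minutes leg 1 → 5:01 AM UTC (Oct 27).
Add 5 hours and 40 minutes layover in Kathmandu → 10:41 AM UTC.
Add 13 hours 20 minutes leg 2 → 12:01 AM UTC (Oct 28).
Thornfield is UTC−1:00, so local arrival = 12:01 AM − 1:00 = 11:01 PM on Oct 27.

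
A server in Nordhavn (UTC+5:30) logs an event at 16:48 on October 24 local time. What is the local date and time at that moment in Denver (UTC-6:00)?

Denver is 11:30 behind Nordhavn.
Shift by the zone difference: 16:48 − 11:30 = 05:18 on Oct 24 in Denver.

05:18 on October 24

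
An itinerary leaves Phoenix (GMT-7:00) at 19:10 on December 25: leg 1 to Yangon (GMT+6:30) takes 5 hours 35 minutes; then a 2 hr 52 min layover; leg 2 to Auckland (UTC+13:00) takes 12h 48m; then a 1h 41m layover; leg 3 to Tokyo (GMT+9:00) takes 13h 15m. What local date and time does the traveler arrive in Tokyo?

23:21 on December 27

Convert departure to UTC: 19:10 + 7:00 = 02:10 UTC on Dec 26.
Add 5 hours and 35 minutes leg 1 → 07:45 UTC.
Add 2 hours 52 minutes layover in Yangon → 10:37 UTC.
Add 12 hours 48 minutes leg 2 → 23:25 UTC.
Add 1 hour 41 minutes layover in Auckland → 01:06 UTC (Dec 27).
Add 13 hours and 15 minutes leg 3 → 14:21 UTC.
Tokyo is UTC+9:00, so local arrival = 14:21 + 9:00 = 23:21 on Dec 27.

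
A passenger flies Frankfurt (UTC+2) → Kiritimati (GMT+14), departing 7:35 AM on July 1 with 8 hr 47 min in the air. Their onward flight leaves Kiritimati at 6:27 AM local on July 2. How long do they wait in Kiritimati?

Convert departure to UTC: 7:35 AM − 2:00 = 5:35 AM UTC on Jul 1.
Add 8 hours and 47 minutes flight time → 2:22 PM UTC.
Kiritimati is UTC+14:00, so local arrival = 2:22 PM + 14:00 = 4:22 AM on Jul 2.
Layover = 6:27 AM − 4:22 AM = 2 hours 5 minutes.

2 hours 5 minutes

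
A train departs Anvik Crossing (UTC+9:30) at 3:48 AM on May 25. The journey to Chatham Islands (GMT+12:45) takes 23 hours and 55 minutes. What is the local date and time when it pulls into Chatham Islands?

Convert departure to UTC: 3:48 AM − 9:30 = 6:18 PM UTC on May 24.
Add 23 hours and 55 minutes travel time → 6:13 PM UTC (May 25).
Chatham Islands is UTC+12:45, so local arrival = 6:13 PM + 12:45 = 6:58 AM on May 26.

6:58 AM on May 26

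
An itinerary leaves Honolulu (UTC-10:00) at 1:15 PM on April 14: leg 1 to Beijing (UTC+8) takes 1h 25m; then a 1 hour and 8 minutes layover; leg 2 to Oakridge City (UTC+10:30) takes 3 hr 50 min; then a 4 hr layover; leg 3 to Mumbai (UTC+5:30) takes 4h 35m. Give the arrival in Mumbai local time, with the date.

Convert departure to UTC: 1:15 PM + 10:00 = 11:15 PM UTC on Apr 14.
Add 1 hour 25 minutes leg 1 → 12:40 AM UTC (Apr 15).
Add 1 hour 8 minutes layover in Beijing → 1:48 AM UTC.
Add 3 hours 50 minutes leg 2 → 5:38 AM UTC.
Add 4 hours layover in Oakridge City → 9:38 AM UTC.
Add 4 hours and 35 minutes leg 3 → 2:13 PM UTC.
Mumbai is UTC+5:30, so local arrival = 2:13 PM + 5:30 = 7:43 PM on Apr 15.

7:43 PM on April 15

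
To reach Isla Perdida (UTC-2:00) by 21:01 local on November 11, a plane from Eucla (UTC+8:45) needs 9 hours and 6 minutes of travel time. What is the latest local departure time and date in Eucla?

22:40 on November 11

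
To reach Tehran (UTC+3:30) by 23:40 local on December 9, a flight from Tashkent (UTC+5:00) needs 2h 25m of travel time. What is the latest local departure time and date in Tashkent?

22:45 on Dec 9

Target arrival in UTC: 23:40 − 3:30 = 20:10 on Dec 9.
Subtract 2 hours 25 minutes → departure 17:45 UTC on Dec 9.
Tashkent is UTC+5:00: 17:45 + 5:00 = 22:45 on Dec 9.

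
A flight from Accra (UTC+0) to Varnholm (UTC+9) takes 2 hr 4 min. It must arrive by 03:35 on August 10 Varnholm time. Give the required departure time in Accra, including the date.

16:31 on August 9

Target arrival in UTC: 03:35 − 9:00 = 18:35 on Aug 9.
Subtract 2 hours and 4 minutes → departure 16:31 UTC on Aug 9.
Accra is UTC+0, so departure is 16:31 on Aug 9.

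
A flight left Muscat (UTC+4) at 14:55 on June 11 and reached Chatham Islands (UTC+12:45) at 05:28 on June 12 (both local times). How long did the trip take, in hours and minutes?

5 hours 48 minutes

Departure in UTC: 14:55 − 4:00 = 10:55 on Jun 11.
Arrival in UTC: 05:28 − 12:45 = 16:43 on Jun 11.
Elapsed = 16:43 − 10:55 = 5 hours 48 minutes.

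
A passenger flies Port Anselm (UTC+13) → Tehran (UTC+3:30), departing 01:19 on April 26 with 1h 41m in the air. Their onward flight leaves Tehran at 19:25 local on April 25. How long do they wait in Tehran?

1 hour 55 minutes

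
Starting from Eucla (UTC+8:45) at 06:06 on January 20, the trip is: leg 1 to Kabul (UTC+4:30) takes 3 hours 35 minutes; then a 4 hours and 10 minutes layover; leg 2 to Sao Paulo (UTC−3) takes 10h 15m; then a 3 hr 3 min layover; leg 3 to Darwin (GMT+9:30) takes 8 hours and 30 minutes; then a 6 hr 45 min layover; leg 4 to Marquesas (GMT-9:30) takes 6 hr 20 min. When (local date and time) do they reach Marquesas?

06:29 on Jan 21

Convert departure to UTC: 06:06 − 8:45 = 21:21 UTC on Jan 19.
Add 3 hours 35 minutes leg 1 → 00:56 UTC (Jan 20).
Add 4 hours and 10 minutes layover in Kabul → 05:06 UTC.
Add 10 hours 15 minutes leg 2 → 15:21 UTC.
Add 3 hours 3 minutes layover in Sao Paulo → 18:24 UTC.
Add 8 hours and 30 minutes leg 3 → 02:54 UTC (Jan 21).
Add 6 hours and 45 minutes layover in Darwin → 09:39 UTC.
Add 6 hours 20 minutes leg 4 → 15:59 UTC.
Marquesas is UTC−9:30, so local arrival = 15:59 − 9:30 = 06:29 on Jan 21.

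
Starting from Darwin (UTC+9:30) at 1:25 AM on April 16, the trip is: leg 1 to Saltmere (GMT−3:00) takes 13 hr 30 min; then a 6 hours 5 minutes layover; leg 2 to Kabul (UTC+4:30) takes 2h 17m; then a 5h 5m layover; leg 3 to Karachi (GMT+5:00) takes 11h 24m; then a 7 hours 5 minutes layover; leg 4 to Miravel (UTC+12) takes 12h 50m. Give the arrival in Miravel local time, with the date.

2:11 PM on April 18

Convert departure to UTC: 1:25 AM − 9:30 = 3:55 PM UTC on Apr 15.
Add 13 hours 30 minutes leg 1 → 5:25 AM UTC (Apr 16).
Add 6 hours and 5 minutes layover in Saltmere → 11:30 AM UTC.
Add 2 hours and 17 minutes leg 2 → 1:47 PM UTC.
Add 5 hours and 5 minutes layover in Kabul → 6:52 PM UTC.
Add 11 hours 24 minutes leg 3 → 6:16 AM UTC (Apr 17).
Add 7 hours 5 minutes layover in Karachi → 1:21 PM UTC.
Add 12 hours 50 minutes leg 4 → 2:11 AM UTC (Apr 18).
Miravel is UTC+12:00, so local arrival = 2:11 AM + 12:00 = 2:11 PM on Apr 18.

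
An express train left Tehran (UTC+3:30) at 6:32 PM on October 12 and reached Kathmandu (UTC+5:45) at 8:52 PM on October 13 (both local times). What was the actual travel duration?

24 hours 5 minutes

Departure in UTC: 6:32 PM − 3:30 = 3:02 PM on Oct 12.
Arrival in UTC: 8:52 PM − 5:45 = 3:07 PM on Oct 13.
Elapsed = 3:07 PM − 3:02 PM (+1 day) = 24 hours 5 minutes.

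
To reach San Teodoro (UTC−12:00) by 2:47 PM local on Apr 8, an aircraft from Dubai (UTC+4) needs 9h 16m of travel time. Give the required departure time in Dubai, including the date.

Target arrival in UTC: 2:47 PM + 12:00 = 2:47 AM on Apr 9.
Subtract 9 hours 16 minutes → departure 5:31 PM UTC on Apr 8.
Dubai is UTC+4:00: 5:31 PM + 4:00 = 9:31 PM on Apr 8.

9:31 PM on April 8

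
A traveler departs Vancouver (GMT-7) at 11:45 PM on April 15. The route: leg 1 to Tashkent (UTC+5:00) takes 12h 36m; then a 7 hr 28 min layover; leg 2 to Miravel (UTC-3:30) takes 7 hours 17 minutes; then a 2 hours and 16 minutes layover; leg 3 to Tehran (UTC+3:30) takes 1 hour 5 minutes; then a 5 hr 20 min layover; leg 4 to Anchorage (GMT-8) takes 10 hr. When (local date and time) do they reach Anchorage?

Convert departure to UTC: 11:45 PM + 7:00 = 6:45 AM UTC on Apr 16.
Add 12 hours 36 minutes leg 1 → 7:21 PM UTC.
Add 7 hours 28 minutes layover in Tashkent → 2:49 AM UTC (Apr 17).
Add 7 hours and 17 minutes leg 2 → 10:06 AM UTC.
Add 2 hours 16 minutes layover in Miravel → 12:22 PM UTC.
Add 1 hour 5 minutes leg 3 → 1:27 PM UTC.
Add 5 hours 20 minutes layover in Tehran → 6:47 PM UTC.
Add 10 hours leg 4 → 4:47 AM UTC (Apr 18).
Anchorage is UTC−8:00, so local arrival = 4:47 AM − 8:00 = 8:47 PM on Apr 17.

8:47 PM on April 17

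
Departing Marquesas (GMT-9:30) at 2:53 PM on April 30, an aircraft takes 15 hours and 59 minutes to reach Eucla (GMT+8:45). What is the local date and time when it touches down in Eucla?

Convert departure to UTC: 2:53 PM + 9:30 = 12:23 AM UTC on May 1.
Add 15 hours 59 minutes travel time → 4:22 PM UTC.
Eucla is UTC+8:45, so local arrival = 4:22 PM + 8:45 = 1:07 AM on May 2.

1:07 AM on May 2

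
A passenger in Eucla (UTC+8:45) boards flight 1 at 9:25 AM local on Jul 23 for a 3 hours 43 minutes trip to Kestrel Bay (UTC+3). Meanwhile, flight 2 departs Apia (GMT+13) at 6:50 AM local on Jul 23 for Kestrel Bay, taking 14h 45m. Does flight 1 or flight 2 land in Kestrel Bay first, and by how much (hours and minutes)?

Flight 1 in UTC: 9:25 AM − 8:45 = 12:40 AM on Jul 23.
+3 hours and 43 minutes → arrive 4:23 AM UTC on Jul 23.
Flight 2 in UTC: 6:50 AM − 13:00 = 5:50 PM on Jul 22.
+14 hours and 45 minutes → arrive 8:35 AM UTC on Jul 23.
Flight 1 lands earlier by 4 hours 12 minutes.

the first, by 4 hours 12 minutes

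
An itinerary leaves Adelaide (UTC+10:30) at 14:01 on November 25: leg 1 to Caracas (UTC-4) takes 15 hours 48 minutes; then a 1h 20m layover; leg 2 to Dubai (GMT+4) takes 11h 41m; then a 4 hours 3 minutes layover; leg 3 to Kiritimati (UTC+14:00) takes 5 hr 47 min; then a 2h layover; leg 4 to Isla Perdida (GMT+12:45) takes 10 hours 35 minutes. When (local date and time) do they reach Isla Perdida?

Convert departure to UTC: 14:01 − 10:30 = 03:31 UTC on Nov 25.
Add 15 hours and 48 minutes leg 1 → 19:19 UTC.
Add 1 hour 20 minutes layover in Caracas → 20:39 UTC.
Add 11 hours 41 minutes leg 2 → 08:20 UTC (Nov 26).
Add 4 hours 3 minutes layover in Dubai → 12:23 UTC.
Add 5 hours and 47 minutes leg 3 → 18:10 UTC.
Add 2 hours layover in Kiritimati → 20:10 UTC.
Add 10 hours 35 minutes leg 4 → 06:45 UTC (Nov 27).
Isla Perdida is UTC+12:45, so local arrival = 06:45 + 12:45 = 19:30 on Nov 27.

19:30 on November 27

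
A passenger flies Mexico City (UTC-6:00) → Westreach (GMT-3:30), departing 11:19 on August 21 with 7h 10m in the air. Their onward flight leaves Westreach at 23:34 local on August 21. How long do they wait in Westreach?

Convert departure to UTC: 11:19 + 6:00 = 17:19 UTC on Aug 21.
Add 7 hours 10 minutes flight time → 00:29 UTC (Aug 22).
Westreach is UTC−3:30, so local arrival = 00:29 − 3:30 = 20:59 on Aug 21.
Layover = 23:34 − 20:59 = 2 hours 35 minutes.

2 hours 35 minutes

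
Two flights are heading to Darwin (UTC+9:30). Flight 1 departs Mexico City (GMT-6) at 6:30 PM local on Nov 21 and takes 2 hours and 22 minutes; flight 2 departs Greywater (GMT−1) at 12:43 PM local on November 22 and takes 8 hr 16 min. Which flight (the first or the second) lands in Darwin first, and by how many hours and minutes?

the first, by 19 hours 7 minutes

Flight 1 in UTC: 6:30 PM + 6:00 = 12:30 AM on Nov 22.
+2 hours and 22 minutes → arrive 2:52 AM UTC on Nov 22.
Flight 2 in UTC: 12:43 PM + 1:00 = 1:43 PM on Nov 22.
+8 hours and 16 minutes → arrive 9:59 PM UTC on Nov 22.
Flight 1 lands earlier by 19 hours 7 minutes.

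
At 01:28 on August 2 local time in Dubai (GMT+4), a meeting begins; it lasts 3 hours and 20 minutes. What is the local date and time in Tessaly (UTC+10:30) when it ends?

11:18 on August 2

Tessaly is 6:30 ahead of Dubai.
After 3 hours 20 minutes it is 04:48 in Dubai.
Shift by the zone difference: 04:48 + 6:30 = 11:18 on Aug 2 in Tessaly.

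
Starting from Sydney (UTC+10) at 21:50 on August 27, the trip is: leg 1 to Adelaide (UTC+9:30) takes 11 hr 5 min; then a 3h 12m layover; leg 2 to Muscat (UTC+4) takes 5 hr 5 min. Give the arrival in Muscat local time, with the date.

Convert departure to UTC: 21:50 − 10:00 = 11:50 UTC on Aug 27.
Add 11 hours and 5 minutes leg 1 → 22:55 UTC.
Add 3 hours and 12 minutes layover in Adelaide → 02:07 UTC (Aug 28).
Add 5 hours and 5 minutes leg 2 → 07:12 UTC.
Muscat is UTC+4:00, so local arrival = 07:12 + 4:00 = 11:12 on Aug 28.

11:12 on Aug 28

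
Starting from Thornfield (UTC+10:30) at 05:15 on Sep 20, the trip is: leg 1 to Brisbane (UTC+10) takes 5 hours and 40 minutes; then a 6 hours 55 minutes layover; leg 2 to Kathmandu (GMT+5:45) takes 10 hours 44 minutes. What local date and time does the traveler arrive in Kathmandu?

23:49 on September 20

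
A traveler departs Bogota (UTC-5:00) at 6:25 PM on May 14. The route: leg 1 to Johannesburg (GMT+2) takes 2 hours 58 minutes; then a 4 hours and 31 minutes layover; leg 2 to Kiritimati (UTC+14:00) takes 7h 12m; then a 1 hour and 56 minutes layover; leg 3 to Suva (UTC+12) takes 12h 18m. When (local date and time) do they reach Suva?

Convert departure to UTC: 6:25 PM + 5:00 = 11:25 PM UTC on May 14.
Add 2 hours and 58 minutes leg 1 → 2:23 AM UTC (May 15).
Add 4 hours 31 minutes layover in Johannesburg → 6:54 AM UTC.
Add 7 hours 12 minutes leg 2 → 2:06 PM UTC.
Add 1 hour and 56 minutes layover in Kiritimati → 4:02 PM UTC.
Add 12 hours 18 minutes leg 3 → 4:20 AM UTC (May 16).
Suva is UTC+12:00, so local arrival = 4:20 AM + 12:00 = 4:20 PM on May 16.

4:20 PM on May 16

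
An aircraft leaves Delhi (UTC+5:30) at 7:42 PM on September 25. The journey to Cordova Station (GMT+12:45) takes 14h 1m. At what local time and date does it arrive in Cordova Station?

4:58 PM on September 26

Convert departure to UTC: 7:42 PM − 5:30 = 2:12 PM UTC on Sep 25.
Add 14 hours and 1 minute travel time → 4:13 AM UTC (Sep 26).
Cordova Station is UTC+12:45, so local arrival = 4:13 AM + 12:45 = 4:58 PM on Sep 26.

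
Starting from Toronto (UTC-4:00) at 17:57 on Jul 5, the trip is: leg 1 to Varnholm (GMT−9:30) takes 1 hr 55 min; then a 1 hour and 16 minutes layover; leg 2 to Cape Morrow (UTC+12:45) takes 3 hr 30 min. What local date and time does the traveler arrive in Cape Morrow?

17:23 on July 6

Convert departure to UTC: 17:57 + 4:00 = 21:57 UTC on Jul 5.
Add 1 hour 55 minutes leg 1 → 23:52 UTC.
Add 1 hour 16 minutes layover in Varnholm → 01:08 UTC (Jul 6).
Add 3 hours 30 minutes leg 2 → 04:38 UTC.
Cape Morrow is UTC+12:45, so local arrival = 04:38 + 12:45 = 17:23 on Jul 6.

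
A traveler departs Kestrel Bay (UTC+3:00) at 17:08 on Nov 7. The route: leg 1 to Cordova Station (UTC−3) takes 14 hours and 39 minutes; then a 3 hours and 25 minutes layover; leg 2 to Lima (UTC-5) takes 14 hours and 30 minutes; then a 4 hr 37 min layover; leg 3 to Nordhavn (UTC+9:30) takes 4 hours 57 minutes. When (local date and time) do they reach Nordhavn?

Convert departure to UTC: 17:08 − 3:00 = 14:08 UTC on Nov 7.
Add 14 hours and 39 minutes leg 1 → 04:47 UTC (Nov 8).
Add 3 hours and 25 minutes layover in Cordova Station → 08:12 UTC.
Add 14 hours and 30 minutes leg 2 → 22:42 UTC.
Add 4 hours and 37 minutes layover in Lima → 03:19 UTC (Nov 9).
Add 4 hours and 57 minutes leg 3 → 08:16 UTC.
Nordhavn is UTC+9:30, so local arrival = 08:16 + 9:30 = 17:46 on Nov 9.

17:46 on Nov 9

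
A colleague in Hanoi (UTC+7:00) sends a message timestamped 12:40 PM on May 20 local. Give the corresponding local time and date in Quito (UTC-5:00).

In UTC: 12:40 PM − 7:00 = 5:40 AM on May 20.
Quito is UTC−5:00: 5:40 AM − 5:00 = 12:40 AM on May 20.

12:40 AM on May 20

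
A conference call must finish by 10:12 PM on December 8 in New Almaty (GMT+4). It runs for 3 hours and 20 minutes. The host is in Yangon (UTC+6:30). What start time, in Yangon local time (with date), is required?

Target end time in UTC: 10:12 PM − 4:00 = 6:12 PM on Dec 8.
Subtract 3 hours 20 minutes → start 2:52 PM UTC on Dec 8.
Yangon is UTC+6:30: 2:52 PM + 6:30 = 9:22 PM on Dec 8.

9:22 PM on Dec 8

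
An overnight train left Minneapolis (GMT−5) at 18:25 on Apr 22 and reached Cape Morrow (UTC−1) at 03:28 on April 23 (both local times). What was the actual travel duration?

5 hours 3 minutes

Departure in UTC: 18:25 + 5:00 = 23:25 on Apr 22.
Arrival in UTC: 03:28 + 1:00 = 04:28 on Apr 23.
Elapsed = 04:28 − 23:25 (+1 day) = 5 hours 3 minutes.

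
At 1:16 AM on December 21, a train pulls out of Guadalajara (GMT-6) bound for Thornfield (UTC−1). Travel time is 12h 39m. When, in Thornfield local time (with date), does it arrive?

6:55 PM on Dec 21

Thornfield is 5:00 ahead of Guadalajara.
After 12 hours and 39 minutes it is 1:55 PM in Guadalajara.
Shift by the zone difference: 1:55 PM + 5:00 = 6:55 PM on Dec 21 in Thornfield.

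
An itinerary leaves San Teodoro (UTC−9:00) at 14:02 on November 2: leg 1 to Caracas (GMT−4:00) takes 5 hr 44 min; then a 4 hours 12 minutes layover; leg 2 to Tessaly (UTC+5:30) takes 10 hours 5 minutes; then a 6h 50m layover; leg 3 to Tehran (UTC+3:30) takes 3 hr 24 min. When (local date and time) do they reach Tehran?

08:47 on Nov 4

Convert departure to UTC: 14:02 + 9:00 = 23:02 UTC on Nov 2.
Add 5 hours 44 minutes leg 1 → 04:46 UTC (Nov 3).
Add 4 hours 12 minutes layover in Caracas → 08:58 UTC.
Add 10 hours and 5 minutes leg 2 → 19:03 UTC.
Add 6 hours and 50 minutes layover in Tessaly → 01:53 UTC (Nov 4).
Add 3 hours and 24 minutes leg 3 → 05:17 UTC.
Tehran is UTC+3:30, so local arrival = 05:17 + 3:30 = 08:47 on Nov 4.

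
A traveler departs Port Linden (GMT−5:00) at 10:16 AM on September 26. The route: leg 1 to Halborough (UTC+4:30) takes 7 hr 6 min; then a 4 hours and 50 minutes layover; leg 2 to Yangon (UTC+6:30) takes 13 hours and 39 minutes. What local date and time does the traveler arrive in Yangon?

Convert departure to UTC: 10:16 AM + 5:00 = 3:16 PM UTC on Sep 26.
Add 7 hours and 6 minutes leg 1 → 10:22 PM UTC.
Add 4 hours and 50 minutes layover in Halborough → 3:12 AM UTC (Sep 27).
Add 13 hours and 39 minutes leg 2 → 4:51 PM UTC.
Yangon is UTC+6:30, so local arrival = 4:51 PM + 6:30 = 11:21 PM on Sep 27.

11:21 PM on September 27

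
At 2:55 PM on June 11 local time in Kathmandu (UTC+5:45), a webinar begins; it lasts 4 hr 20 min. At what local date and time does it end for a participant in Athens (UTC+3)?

Convert start to UTC: 2:55 PM − 5:45 = 9:10 AM UTC on Jun 11.
Add 4 hours 20 minutes duration → 1:30 PM UTC.
Athens is UTC+3:00, so local end time = 1:30 PM + 3:00 = 4:30 PM on Jun 11.

4:30 PM on Jun 11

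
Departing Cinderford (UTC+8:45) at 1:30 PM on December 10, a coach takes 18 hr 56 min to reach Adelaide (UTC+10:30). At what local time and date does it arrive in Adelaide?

10:11 AM on Dec 11

Adelaide is 1:45 ahead of Cinderford.
After 18 hours 56 minutes it is 8:26 AM (Dec 11) in Cinderford.
Shift by the zone difference: 8:26 AM + 1:45 = 10:11 AM on Dec 11 in Adelaide.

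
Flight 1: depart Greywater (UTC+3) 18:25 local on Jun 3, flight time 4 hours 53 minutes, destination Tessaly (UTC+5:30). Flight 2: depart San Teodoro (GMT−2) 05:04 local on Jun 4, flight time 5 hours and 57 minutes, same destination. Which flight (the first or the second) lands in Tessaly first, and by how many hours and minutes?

the first, by 16 hours 43 minutes

Flight 1 in UTC: 18:25 − 3:00 = 15:25 on Jun 3.
+4 hours and 53 minutes → arrive 20:18 UTC on Jun 3.
Flight 2 in UTC: 05:04 + 2:00 = 07:04 on Jun 4.
+5 hours 57 minutes → arrive 13:01 UTC on Jun 4.
Flight 1 lands earlier by 16 hours 43 minutes.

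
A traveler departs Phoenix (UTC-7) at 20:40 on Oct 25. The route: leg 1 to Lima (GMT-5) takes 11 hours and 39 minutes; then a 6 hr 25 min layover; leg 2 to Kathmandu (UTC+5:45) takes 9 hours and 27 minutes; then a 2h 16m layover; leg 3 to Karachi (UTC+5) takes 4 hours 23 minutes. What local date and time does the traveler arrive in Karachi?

Convert departure to UTC: 20:40 + 7:00 = 03:40 UTC on Oct 26.
Add 11 hours 39 minutes leg 1 → 15:19 UTC.
Add 6 hours and 25 minutes layover in Lima → 21:44 UTC.
Add 9 hours 27 minutes leg 2 → 07:11 UTC (Oct 27).
Add 2 hours 16 minutes layover in Kathmandu → 09:27 UTC.
Add 4 hours 23 minutes leg 3 → 13:50 UTC.
Karachi is UTC+5:00, so local arrival = 13:50 + 5:00 = 18:50 on Oct 27.

18:50 on October 27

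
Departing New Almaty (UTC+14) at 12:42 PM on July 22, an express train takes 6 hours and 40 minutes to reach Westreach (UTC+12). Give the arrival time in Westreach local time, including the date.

5:22 PM on July 22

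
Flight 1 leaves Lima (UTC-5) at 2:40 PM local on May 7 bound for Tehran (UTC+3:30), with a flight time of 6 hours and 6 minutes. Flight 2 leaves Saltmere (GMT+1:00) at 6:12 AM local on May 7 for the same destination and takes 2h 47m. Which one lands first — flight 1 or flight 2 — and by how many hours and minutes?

Flight 1 in UTC: 2:40 PM + 5:00 = 7:40 PM on May 7.
+6 hours and 6 minutes → arrive 1:46 AM UTC on May 8.
Flight 2 in UTC: 6:12 AM − 1:00 = 5:12 AM on May 7.
+2 hours 47 minutes → arrive 7:59 AM UTC on May 7.
Flight 2 lands earlier by 17 hours 47 minutes.

the second, by 17 hours 47 minutes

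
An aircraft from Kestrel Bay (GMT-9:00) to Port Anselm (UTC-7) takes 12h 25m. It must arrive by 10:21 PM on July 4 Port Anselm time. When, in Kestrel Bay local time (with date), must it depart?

7:56 AM on Jul 4

Target arrival in UTC: 10:21 PM + 7:00 = 5:21 AM on Jul 5.
Subtract 12 hours and 25 minutes → departure 4:56 PM UTC on Jul 4.
Kestrel Bay is UTC−9:00: 4:56 PM − 9:00 = 7:56 AM on Jul 4.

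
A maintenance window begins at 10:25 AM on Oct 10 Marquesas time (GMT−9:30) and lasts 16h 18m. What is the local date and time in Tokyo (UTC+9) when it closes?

Tokyo is 18:30 ahead of Marquesas.
After 16 hours 18 minutes it is 2:43 AM (Oct 11) in Marquesas.
Shift by the zone difference: 2:43 AM + 18:30 = 9:13 PM on Oct 11 in Tokyo.

9:13 PM on October 11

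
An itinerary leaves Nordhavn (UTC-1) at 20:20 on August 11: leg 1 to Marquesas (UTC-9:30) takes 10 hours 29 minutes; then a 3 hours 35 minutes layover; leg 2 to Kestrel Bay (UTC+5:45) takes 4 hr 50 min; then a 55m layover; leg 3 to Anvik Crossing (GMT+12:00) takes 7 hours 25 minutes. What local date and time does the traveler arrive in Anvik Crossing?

Convert departure to UTC: 20:20 + 1:00 = 21:20 UTC on Aug 11.
Add 10 hours and 29 minutes leg 1 → 07:49 UTC (Aug 12).
Add 3 hours 35 minutes layover in Marquesas → 11:24 UTC.
Add 4 hours and 50 minutes leg 2 → 16:14 UTC.
Add 55 minutes layover in Kestrel Bay → 17:09 UTC.
Add 7 hours 25 minutes leg 3 → 00:34 UTC (Aug 13).
Anvik Crossing is UTC+12:00, so local arrival = 00:34 + 12:00 = 12:34 on Aug 13.

12:34 on August 13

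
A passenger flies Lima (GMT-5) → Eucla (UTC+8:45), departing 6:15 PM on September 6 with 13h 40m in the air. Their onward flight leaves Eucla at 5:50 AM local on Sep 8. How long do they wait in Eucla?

8 hours 10 minutes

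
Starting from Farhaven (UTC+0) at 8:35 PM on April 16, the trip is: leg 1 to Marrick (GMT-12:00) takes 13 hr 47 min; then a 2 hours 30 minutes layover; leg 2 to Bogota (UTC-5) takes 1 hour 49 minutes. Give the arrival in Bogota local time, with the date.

Farhaven is at UTC+0, so departure is already 8:35 PM UTC on Apr 16.
Add 13 hours and 47 minutes leg 1 → 10:22 AM UTC (Apr 17).
Add 2 hours and 30 minutes layover in Marrick → 12:52 PM UTC.
Add 1 hour 49 minutes leg 2 → 2:41 PM UTC.
Bogota is UTC−5:00, so local arrival = 2:41 PM − 5:00 = 9:41 AM on Apr 17.

9:41 AM on Apr 17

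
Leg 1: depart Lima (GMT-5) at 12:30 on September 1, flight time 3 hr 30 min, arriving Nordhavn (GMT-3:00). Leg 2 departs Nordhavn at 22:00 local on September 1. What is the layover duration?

4 hours

Convert departure to UTC: 12:30 + 5:00 = 17:30 UTC on Sep 1.
Add 3 hours and 30 minutes flight time → 21:00 UTC.
Nordhavn is UTC−3:00, so local arrival = 21:00 − 3:00 = 18:00 on Sep 1.
Layover = 22:00 − 18:00 = 4 hours.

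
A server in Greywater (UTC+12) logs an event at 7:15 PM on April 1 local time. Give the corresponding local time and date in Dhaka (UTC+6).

1:15 PM on Apr 1

In UTC: 7:15 PM − 12:00 = 7:15 AM on Apr 1.
Dhaka is UTC+6:00: 7:15 AM + 6:00 = 1:15 PM on Apr 1.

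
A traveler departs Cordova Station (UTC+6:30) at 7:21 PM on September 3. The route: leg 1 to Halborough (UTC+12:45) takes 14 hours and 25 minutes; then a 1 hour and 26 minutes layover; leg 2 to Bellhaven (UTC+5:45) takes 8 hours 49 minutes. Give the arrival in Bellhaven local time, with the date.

Convert departure to UTC: 7:21 PM − 6:30 = 12:51 PM UTC on Sep 3.
Add 14 hours 25 minutes leg 1 → 3:16 AM UTC (Sep 4).
Add 1 hour and 26 minutes layover in Halborough → 4:42 AM UTC.
Add 8 hours and 49 minutes leg 2 → 1:31 PM UTC.
Bellhaven is UTC+5:45, so local arrival = 1:31 PM + 5:45 = 7:16 PM on Sep 4.

7:16 PM on September 4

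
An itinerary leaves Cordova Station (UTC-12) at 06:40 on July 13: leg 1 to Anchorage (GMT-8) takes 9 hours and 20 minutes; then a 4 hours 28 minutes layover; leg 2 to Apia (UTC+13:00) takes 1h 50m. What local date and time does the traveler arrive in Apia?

Convert departure to UTC: 06:40 + 12:00 = 18:40 UTC on Jul 13.
Add 9 hours and 20 minutes leg 1 → 04:00 UTC (Jul 14).
Add 4 hours 28 minutes layover in Anchorage → 08:28 UTC.
Add 1 hour 50 minutes leg 2 → 10:18 UTC.
Apia is UTC+13:00, so local arrival = 10:18 + 13:00 = 23:18 on Jul 14.

23:18 on July 14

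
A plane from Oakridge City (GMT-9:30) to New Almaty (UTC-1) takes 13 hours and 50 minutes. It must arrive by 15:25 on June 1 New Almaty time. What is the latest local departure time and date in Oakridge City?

17:05 on May 31

Target arrival in UTC: 15:25 + 1:00 = 16:25 on Jun 1.
Subtract 13 hours 50 minutes → departure 02:35 UTC on Jun 1.
Oakridge City is UTC−9:30: 02:35 − 9:30 = 17:05 on May 31.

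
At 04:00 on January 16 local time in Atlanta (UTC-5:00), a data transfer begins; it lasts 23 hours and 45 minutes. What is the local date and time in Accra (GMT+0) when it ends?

Accra is 5:00 ahead of Atlanta.
After 23 hours and 45 minutes it is 03:45 (Jan 17) in Atlanta.
Shift by the zone difference: 03:45 + 5:00 = 08:45 on Jan 17 in Accra.

08:45 on Jan 17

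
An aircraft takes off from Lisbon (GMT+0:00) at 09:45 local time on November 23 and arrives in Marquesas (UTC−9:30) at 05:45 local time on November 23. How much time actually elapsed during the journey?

Departure is already UTC: 09:45 on Nov 23.
Arrival in UTC: 05:45 + 9:30 = 15:15 on Nov 23.
Elapsed = 15:15 − 09:45 = 5 hours 30 minutes.

5 hours 30 minutes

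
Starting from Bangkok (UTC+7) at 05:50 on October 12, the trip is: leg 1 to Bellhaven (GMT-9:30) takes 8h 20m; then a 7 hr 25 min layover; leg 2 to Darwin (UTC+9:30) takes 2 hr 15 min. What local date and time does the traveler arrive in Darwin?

02:20 on October 13

Convert departure to UTC: 05:50 − 7:00 = 22:50 UTC on Oct 11.
Add 8 hours 20 minutes leg 1 → 07:10 UTC (Oct 12).
Add 7 hours and 25 minutes layover in Bellhaven → 14:35 UTC.
Add 2 hours and 15 minutes leg 2 → 16:50 UTC.
Darwin is UTC+9:30, so local arrival = 16:50 + 9:30 = 02:20 on Oct 13.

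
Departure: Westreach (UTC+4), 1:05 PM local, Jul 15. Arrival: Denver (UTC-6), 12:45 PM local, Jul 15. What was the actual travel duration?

9 hours 40 minutes

Departure in UTC: 1:05 PM − 4:00 = 9:05 AM on Jul 15.
Arrival in UTC: 12:45 PM + 6:00 = 6:45 PM on Jul 15.
Elapsed = 6:45 PM − 9:05 AM = 9 hours 40 minutes.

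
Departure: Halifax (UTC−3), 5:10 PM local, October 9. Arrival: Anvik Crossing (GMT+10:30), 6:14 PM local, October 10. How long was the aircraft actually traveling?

11 hours 34 minutes

Anvik Crossing is 13:30 ahead of Halifax.
Clock-face elapsed time (ignoring zones) is 25 hours 4 minutes.
Actual elapsed = 25 hours 4 minutes − 13:30 = 11 hours 34 minutes.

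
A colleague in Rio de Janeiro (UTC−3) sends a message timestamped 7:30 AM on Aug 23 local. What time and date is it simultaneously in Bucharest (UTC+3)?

1:30 PM on August 23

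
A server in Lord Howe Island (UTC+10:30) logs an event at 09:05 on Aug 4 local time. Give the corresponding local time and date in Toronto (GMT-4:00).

Toronto is 14:30 behind Lord Howe Island.
Shift by the zone difference: 09:05 − 14:30 = 18:35 on Aug 3 in Toronto.

18:35 on August 3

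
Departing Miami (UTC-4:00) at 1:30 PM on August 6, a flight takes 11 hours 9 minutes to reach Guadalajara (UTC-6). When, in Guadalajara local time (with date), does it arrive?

Convert departure to UTC: 1:30 PM + 4:00 = 5:30 PM UTC on Aug 6.
Add 11 hours 9 minutes travel time → 4:39 AM UTC (Aug 7).
Guadalajara is UTC−6:00, so local arrival = 4:39 AM − 6:00 = 10:39 PM on Aug 6.

10:39 PM on August 6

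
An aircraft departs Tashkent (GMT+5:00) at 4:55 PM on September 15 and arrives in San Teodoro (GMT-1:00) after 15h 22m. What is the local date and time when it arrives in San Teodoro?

Convert departure to UTC: 4:55 PM − 5:00 = 11:55 AM UTC on Sep 15.
Add 15 hours and 22 minutes travel time → 3:17 AM UTC (Sep 16).
San Teodoro is UTC−1:00, so local arrival = 3:17 AM − 1:00 = 2:17 AM on Sep 16.

2:17 AM on September 16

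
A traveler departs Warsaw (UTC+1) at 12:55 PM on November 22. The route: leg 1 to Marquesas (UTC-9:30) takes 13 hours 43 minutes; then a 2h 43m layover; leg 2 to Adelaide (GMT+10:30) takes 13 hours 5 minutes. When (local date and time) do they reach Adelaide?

3:56 AM on November 24

Convert departure to UTC: 12:55 PM − 1:00 = 11:55 AM UTC on Nov 22.
Add 13 hours 43 minutes leg 1 → 1:38 AM UTC (Nov 23).
Add 2 hours 43 minutes layover in Marquesas → 4:21 AM UTC.
Add 13 hours 5 minutes leg 2 → 5:26 PM UTC.
Adelaide is UTC+10:30, so local arrival = 5:26 PM + 10:30 = 3:56 AM on Nov 24.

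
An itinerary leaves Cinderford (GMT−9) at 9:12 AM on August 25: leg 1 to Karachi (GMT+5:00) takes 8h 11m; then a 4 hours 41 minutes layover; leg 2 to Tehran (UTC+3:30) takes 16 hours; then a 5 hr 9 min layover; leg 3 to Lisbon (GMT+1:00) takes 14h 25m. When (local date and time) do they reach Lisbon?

Convert departure to UTC: 9:12 AM + 9:00 = 6:12 PM UTC on Aug 25.
Add 8 hours 11 minutes leg 1 → 2:23 AM UTC (Aug 26).
Add 4 hours 41 minutes layover in Karachi → 7:04 AM UTC.
Add 16 hours leg 2 → 11:04 PM UTC.
Add 5 hours and 9 minutes layover in Tehran → 4:13 AM UTC (Aug 27).
Add 14 hours and 25 minutes leg 3 → 6:38 PM UTC.
Lisbon is UTC+1:00, so local arrival = 6:38 PM + 1:00 = 7:38 PM on Aug 27.

7:38 PM on August 27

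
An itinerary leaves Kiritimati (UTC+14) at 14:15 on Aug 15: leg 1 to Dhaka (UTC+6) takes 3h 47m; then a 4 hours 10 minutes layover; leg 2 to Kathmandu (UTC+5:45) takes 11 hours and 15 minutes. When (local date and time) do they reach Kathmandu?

Convert departure to UTC: 14:15 − 14:00 = 00:15 UTC on Aug 15.
Add 3 hours 47 minutes leg 1 → 04:02 UTC.
Add 4 hours and 10 minutes layover in Dhaka → 08:12 UTC.
Add 11 hours 15 minutes leg 2 → 19:27 UTC.
Kathmandu is UTC+5:45, so local arrival = 19:27 + 5:45 = 01:12 on Aug 16.

01:12 on Aug 16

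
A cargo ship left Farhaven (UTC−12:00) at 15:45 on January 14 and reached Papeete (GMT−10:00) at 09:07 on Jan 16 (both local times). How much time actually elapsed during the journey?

39 hours 22 minutes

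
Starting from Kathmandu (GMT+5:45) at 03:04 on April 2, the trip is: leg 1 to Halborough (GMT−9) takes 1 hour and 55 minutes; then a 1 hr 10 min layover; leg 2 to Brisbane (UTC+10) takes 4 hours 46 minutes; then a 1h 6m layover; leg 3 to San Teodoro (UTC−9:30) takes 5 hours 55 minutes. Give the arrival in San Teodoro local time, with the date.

02:41 on April 2

Convert departure to UTC: 03:04 − 5:45 = 21:19 UTC on Apr 1.
Add 1 hour and 55 minutes leg 1 → 23:14 UTC.
Add 1 hour and 10 minutes layover in Halborough → 00:24 UTC (Apr 2).
Add 4 hours 46 minutes leg 2 → 05:10 UTC.
Add 1 hour 6 minutes layover in Brisbane → 06:16 UTC.
Add 5 hours and 55 minutes leg 3 → 12:11 UTC.
San Teodoro is UTC−9:30, so local arrival = 12:11 − 9:30 = 02:41 on Apr 2.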